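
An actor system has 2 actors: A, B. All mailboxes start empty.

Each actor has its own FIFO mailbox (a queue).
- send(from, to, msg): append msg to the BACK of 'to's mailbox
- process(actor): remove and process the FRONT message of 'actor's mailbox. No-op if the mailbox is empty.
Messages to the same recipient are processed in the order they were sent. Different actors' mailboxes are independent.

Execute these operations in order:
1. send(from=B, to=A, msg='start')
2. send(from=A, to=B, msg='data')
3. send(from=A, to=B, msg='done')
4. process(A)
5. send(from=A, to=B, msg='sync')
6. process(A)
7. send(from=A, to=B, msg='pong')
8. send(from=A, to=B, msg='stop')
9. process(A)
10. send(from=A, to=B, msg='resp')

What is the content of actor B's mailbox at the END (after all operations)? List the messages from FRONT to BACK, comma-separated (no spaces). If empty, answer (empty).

After 1 (send(from=B, to=A, msg='start')): A:[start] B:[]
After 2 (send(from=A, to=B, msg='data')): A:[start] B:[data]
After 3 (send(from=A, to=B, msg='done')): A:[start] B:[data,done]
After 4 (process(A)): A:[] B:[data,done]
After 5 (send(from=A, to=B, msg='sync')): A:[] B:[data,done,sync]
After 6 (process(A)): A:[] B:[data,done,sync]
After 7 (send(from=A, to=B, msg='pong')): A:[] B:[data,done,sync,pong]
After 8 (send(from=A, to=B, msg='stop')): A:[] B:[data,done,sync,pong,stop]
After 9 (process(A)): A:[] B:[data,done,sync,pong,stop]
After 10 (send(from=A, to=B, msg='resp')): A:[] B:[data,done,sync,pong,stop,resp]

Answer: data,done,sync,pong,stop,resp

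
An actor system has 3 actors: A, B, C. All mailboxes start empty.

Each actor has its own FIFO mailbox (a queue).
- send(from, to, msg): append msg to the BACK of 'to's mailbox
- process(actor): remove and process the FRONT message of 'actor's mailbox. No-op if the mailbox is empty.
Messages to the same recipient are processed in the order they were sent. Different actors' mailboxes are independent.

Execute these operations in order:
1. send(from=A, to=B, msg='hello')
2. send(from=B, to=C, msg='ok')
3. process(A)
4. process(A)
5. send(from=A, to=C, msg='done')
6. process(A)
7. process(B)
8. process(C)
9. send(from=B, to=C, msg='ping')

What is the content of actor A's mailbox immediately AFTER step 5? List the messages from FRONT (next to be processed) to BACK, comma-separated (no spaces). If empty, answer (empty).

After 1 (send(from=A, to=B, msg='hello')): A:[] B:[hello] C:[]
After 2 (send(from=B, to=C, msg='ok')): A:[] B:[hello] C:[ok]
After 3 (process(A)): A:[] B:[hello] C:[ok]
After 4 (process(A)): A:[] B:[hello] C:[ok]
After 5 (send(from=A, to=C, msg='done')): A:[] B:[hello] C:[ok,done]

(empty)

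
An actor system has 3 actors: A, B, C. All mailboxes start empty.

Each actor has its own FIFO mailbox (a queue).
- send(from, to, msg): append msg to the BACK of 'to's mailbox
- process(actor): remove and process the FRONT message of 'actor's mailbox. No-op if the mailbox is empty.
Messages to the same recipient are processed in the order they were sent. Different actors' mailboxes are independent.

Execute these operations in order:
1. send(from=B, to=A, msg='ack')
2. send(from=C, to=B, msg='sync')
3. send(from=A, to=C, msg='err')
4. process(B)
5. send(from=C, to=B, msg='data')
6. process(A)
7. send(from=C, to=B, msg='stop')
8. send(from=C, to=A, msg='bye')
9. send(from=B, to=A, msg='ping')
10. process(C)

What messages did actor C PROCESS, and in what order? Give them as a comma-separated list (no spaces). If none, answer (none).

After 1 (send(from=B, to=A, msg='ack')): A:[ack] B:[] C:[]
After 2 (send(from=C, to=B, msg='sync')): A:[ack] B:[sync] C:[]
After 3 (send(from=A, to=C, msg='err')): A:[ack] B:[sync] C:[err]
After 4 (process(B)): A:[ack] B:[] C:[err]
After 5 (send(from=C, to=B, msg='data')): A:[ack] B:[data] C:[err]
After 6 (process(A)): A:[] B:[data] C:[err]
After 7 (send(from=C, to=B, msg='stop')): A:[] B:[data,stop] C:[err]
After 8 (send(from=C, to=A, msg='bye')): A:[bye] B:[data,stop] C:[err]
After 9 (send(from=B, to=A, msg='ping')): A:[bye,ping] B:[data,stop] C:[err]
After 10 (process(C)): A:[bye,ping] B:[data,stop] C:[]

Answer: err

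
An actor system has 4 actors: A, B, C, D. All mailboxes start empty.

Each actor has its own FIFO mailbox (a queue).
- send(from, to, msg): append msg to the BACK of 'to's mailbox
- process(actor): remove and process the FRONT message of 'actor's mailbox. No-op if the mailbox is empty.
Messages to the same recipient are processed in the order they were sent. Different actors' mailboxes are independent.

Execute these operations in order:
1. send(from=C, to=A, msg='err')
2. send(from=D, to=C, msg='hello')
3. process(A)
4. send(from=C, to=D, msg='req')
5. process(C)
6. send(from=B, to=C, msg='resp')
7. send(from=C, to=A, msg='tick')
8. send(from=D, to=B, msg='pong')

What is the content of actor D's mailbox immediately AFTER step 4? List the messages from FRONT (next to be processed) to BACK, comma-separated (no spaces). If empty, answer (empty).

After 1 (send(from=C, to=A, msg='err')): A:[err] B:[] C:[] D:[]
After 2 (send(from=D, to=C, msg='hello')): A:[err] B:[] C:[hello] D:[]
After 3 (process(A)): A:[] B:[] C:[hello] D:[]
After 4 (send(from=C, to=D, msg='req')): A:[] B:[] C:[hello] D:[req]

req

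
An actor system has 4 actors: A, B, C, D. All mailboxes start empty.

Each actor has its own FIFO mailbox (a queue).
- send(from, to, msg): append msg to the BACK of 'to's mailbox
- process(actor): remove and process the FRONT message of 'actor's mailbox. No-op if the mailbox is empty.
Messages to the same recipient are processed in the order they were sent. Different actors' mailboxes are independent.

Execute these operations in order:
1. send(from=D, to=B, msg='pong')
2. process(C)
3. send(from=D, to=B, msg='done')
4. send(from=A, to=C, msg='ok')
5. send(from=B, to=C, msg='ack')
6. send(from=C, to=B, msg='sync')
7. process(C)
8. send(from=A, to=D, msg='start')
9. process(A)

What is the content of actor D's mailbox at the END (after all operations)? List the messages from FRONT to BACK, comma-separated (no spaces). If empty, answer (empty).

After 1 (send(from=D, to=B, msg='pong')): A:[] B:[pong] C:[] D:[]
After 2 (process(C)): A:[] B:[pong] C:[] D:[]
After 3 (send(from=D, to=B, msg='done')): A:[] B:[pong,done] C:[] D:[]
After 4 (send(from=A, to=C, msg='ok')): A:[] B:[pong,done] C:[ok] D:[]
After 5 (send(from=B, to=C, msg='ack')): A:[] B:[pong,done] C:[ok,ack] D:[]
After 6 (send(from=C, to=B, msg='sync')): A:[] B:[pong,done,sync] C:[ok,ack] D:[]
After 7 (process(C)): A:[] B:[pong,done,sync] C:[ack] D:[]
After 8 (send(from=A, to=D, msg='start')): A:[] B:[pong,done,sync] C:[ack] D:[start]
After 9 (process(A)): A:[] B:[pong,done,sync] C:[ack] D:[start]

Answer: start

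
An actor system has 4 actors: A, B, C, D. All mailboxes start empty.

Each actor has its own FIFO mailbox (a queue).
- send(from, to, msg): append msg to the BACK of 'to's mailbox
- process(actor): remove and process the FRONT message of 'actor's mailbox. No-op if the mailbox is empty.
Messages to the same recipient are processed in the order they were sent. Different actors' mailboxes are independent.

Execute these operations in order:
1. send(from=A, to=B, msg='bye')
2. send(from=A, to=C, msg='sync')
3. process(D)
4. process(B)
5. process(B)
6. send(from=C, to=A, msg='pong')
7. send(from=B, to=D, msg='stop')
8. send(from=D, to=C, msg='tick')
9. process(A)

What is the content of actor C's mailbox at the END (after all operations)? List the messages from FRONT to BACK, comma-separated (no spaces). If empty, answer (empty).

After 1 (send(from=A, to=B, msg='bye')): A:[] B:[bye] C:[] D:[]
After 2 (send(from=A, to=C, msg='sync')): A:[] B:[bye] C:[sync] D:[]
After 3 (process(D)): A:[] B:[bye] C:[sync] D:[]
After 4 (process(B)): A:[] B:[] C:[sync] D:[]
After 5 (process(B)): A:[] B:[] C:[sync] D:[]
After 6 (send(from=C, to=A, msg='pong')): A:[pong] B:[] C:[sync] D:[]
After 7 (send(from=B, to=D, msg='stop')): A:[pong] B:[] C:[sync] D:[stop]
After 8 (send(from=D, to=C, msg='tick')): A:[pong] B:[] C:[sync,tick] D:[stop]
After 9 (process(A)): A:[] B:[] C:[sync,tick] D:[stop]

Answer: sync,tick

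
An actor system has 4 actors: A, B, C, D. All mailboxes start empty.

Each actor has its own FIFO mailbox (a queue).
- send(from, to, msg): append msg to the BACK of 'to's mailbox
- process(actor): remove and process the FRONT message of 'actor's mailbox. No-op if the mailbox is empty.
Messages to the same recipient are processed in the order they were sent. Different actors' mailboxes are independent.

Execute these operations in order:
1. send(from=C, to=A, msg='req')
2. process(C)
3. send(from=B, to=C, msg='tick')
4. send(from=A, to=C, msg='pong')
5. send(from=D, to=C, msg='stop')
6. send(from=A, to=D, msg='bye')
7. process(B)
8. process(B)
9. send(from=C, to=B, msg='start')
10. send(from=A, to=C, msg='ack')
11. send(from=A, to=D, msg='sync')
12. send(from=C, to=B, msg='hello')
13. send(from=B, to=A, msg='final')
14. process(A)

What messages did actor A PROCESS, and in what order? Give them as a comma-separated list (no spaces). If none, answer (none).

After 1 (send(from=C, to=A, msg='req')): A:[req] B:[] C:[] D:[]
After 2 (process(C)): A:[req] B:[] C:[] D:[]
After 3 (send(from=B, to=C, msg='tick')): A:[req] B:[] C:[tick] D:[]
After 4 (send(from=A, to=C, msg='pong')): A:[req] B:[] C:[tick,pong] D:[]
After 5 (send(from=D, to=C, msg='stop')): A:[req] B:[] C:[tick,pong,stop] D:[]
After 6 (send(from=A, to=D, msg='bye')): A:[req] B:[] C:[tick,pong,stop] D:[bye]
After 7 (process(B)): A:[req] B:[] C:[tick,pong,stop] D:[bye]
After 8 (process(B)): A:[req] B:[] C:[tick,pong,stop] D:[bye]
After 9 (send(from=C, to=B, msg='start')): A:[req] B:[start] C:[tick,pong,stop] D:[bye]
After 10 (send(from=A, to=C, msg='ack')): A:[req] B:[start] C:[tick,pong,stop,ack] D:[bye]
After 11 (send(from=A, to=D, msg='sync')): A:[req] B:[start] C:[tick,pong,stop,ack] D:[bye,sync]
After 12 (send(from=C, to=B, msg='hello')): A:[req] B:[start,hello] C:[tick,pong,stop,ack] D:[bye,sync]
After 13 (send(from=B, to=A, msg='final')): A:[req,final] B:[start,hello] C:[tick,pong,stop,ack] D:[bye,sync]
After 14 (process(A)): A:[final] B:[start,hello] C:[tick,pong,stop,ack] D:[bye,sync]

Answer: req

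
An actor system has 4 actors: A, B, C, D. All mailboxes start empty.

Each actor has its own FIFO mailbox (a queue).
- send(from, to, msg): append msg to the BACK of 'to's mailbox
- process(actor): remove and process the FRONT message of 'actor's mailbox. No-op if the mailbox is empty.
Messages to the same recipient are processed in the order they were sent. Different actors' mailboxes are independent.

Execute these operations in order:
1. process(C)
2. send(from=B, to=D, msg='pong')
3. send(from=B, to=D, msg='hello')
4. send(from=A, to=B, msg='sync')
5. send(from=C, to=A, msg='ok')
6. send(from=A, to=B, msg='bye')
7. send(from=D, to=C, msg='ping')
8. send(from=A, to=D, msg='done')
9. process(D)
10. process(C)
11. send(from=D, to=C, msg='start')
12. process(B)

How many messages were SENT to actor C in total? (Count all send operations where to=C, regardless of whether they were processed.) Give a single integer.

Answer: 2

Derivation:
After 1 (process(C)): A:[] B:[] C:[] D:[]
After 2 (send(from=B, to=D, msg='pong')): A:[] B:[] C:[] D:[pong]
After 3 (send(from=B, to=D, msg='hello')): A:[] B:[] C:[] D:[pong,hello]
After 4 (send(from=A, to=B, msg='sync')): A:[] B:[sync] C:[] D:[pong,hello]
After 5 (send(from=C, to=A, msg='ok')): A:[ok] B:[sync] C:[] D:[pong,hello]
After 6 (send(from=A, to=B, msg='bye')): A:[ok] B:[sync,bye] C:[] D:[pong,hello]
After 7 (send(from=D, to=C, msg='ping')): A:[ok] B:[sync,bye] C:[ping] D:[pong,hello]
After 8 (send(from=A, to=D, msg='done')): A:[ok] B:[sync,bye] C:[ping] D:[pong,hello,done]
After 9 (process(D)): A:[ok] B:[sync,bye] C:[ping] D:[hello,done]
After 10 (process(C)): A:[ok] B:[sync,bye] C:[] D:[hello,done]
After 11 (send(from=D, to=C, msg='start')): A:[ok] B:[sync,bye] C:[start] D:[hello,done]
After 12 (process(B)): A:[ok] B:[bye] C:[start] D:[hello,done]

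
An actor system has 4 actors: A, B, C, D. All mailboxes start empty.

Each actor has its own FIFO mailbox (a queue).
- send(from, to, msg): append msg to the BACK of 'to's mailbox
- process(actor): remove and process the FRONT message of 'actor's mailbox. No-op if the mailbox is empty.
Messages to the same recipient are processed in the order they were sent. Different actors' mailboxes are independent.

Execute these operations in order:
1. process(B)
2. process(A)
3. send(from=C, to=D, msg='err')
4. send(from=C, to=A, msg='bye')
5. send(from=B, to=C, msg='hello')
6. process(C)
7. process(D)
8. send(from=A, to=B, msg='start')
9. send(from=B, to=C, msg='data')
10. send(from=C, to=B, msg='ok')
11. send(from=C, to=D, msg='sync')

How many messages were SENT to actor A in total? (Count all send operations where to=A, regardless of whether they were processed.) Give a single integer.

Answer: 1

Derivation:
After 1 (process(B)): A:[] B:[] C:[] D:[]
After 2 (process(A)): A:[] B:[] C:[] D:[]
After 3 (send(from=C, to=D, msg='err')): A:[] B:[] C:[] D:[err]
After 4 (send(from=C, to=A, msg='bye')): A:[bye] B:[] C:[] D:[err]
After 5 (send(from=B, to=C, msg='hello')): A:[bye] B:[] C:[hello] D:[err]
After 6 (process(C)): A:[bye] B:[] C:[] D:[err]
After 7 (process(D)): A:[bye] B:[] C:[] D:[]
After 8 (send(from=A, to=B, msg='start')): A:[bye] B:[start] C:[] D:[]
After 9 (send(from=B, to=C, msg='data')): A:[bye] B:[start] C:[data] D:[]
After 10 (send(from=C, to=B, msg='ok')): A:[bye] B:[start,ok] C:[data] D:[]
After 11 (send(from=C, to=D, msg='sync')): A:[bye] B:[start,ok] C:[data] D:[sync]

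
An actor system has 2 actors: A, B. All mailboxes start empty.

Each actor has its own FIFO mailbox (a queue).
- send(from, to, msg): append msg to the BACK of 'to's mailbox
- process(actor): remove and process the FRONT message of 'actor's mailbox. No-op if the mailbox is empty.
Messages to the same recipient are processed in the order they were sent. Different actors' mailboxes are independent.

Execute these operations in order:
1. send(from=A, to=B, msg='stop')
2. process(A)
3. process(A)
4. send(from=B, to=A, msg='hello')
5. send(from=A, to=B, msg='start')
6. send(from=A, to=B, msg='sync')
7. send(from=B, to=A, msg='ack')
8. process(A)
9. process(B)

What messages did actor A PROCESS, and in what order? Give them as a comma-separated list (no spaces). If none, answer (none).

Answer: hello

Derivation:
After 1 (send(from=A, to=B, msg='stop')): A:[] B:[stop]
After 2 (process(A)): A:[] B:[stop]
After 3 (process(A)): A:[] B:[stop]
After 4 (send(from=B, to=A, msg='hello')): A:[hello] B:[stop]
After 5 (send(from=A, to=B, msg='start')): A:[hello] B:[stop,start]
After 6 (send(from=A, to=B, msg='sync')): A:[hello] B:[stop,start,sync]
After 7 (send(from=B, to=A, msg='ack')): A:[hello,ack] B:[stop,start,sync]
After 8 (process(A)): A:[ack] B:[stop,start,sync]
After 9 (process(B)): A:[ack] B:[start,sync]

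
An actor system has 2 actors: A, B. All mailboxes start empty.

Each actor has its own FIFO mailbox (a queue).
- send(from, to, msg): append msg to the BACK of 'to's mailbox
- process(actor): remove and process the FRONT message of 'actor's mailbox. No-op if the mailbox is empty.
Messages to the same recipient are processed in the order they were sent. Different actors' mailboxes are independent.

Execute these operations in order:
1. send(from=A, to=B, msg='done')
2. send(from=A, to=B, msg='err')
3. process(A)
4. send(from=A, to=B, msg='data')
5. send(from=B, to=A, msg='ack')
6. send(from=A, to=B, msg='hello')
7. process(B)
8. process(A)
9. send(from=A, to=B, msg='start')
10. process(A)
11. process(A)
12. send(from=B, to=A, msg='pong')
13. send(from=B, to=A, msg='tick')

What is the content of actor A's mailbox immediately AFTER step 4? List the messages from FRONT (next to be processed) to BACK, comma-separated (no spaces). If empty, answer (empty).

After 1 (send(from=A, to=B, msg='done')): A:[] B:[done]
After 2 (send(from=A, to=B, msg='err')): A:[] B:[done,err]
After 3 (process(A)): A:[] B:[done,err]
After 4 (send(from=A, to=B, msg='data')): A:[] B:[done,err,data]

(empty)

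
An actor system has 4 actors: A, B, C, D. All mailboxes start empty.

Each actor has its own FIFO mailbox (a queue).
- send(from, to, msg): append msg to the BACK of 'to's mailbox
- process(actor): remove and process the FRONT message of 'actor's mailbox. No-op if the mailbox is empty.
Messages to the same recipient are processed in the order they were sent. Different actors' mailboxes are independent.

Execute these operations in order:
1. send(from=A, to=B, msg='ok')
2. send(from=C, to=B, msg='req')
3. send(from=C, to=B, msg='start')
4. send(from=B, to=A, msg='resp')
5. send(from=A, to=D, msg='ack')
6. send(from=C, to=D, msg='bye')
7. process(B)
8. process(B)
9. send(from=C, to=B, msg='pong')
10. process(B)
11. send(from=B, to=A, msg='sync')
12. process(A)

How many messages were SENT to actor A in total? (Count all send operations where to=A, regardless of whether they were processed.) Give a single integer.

After 1 (send(from=A, to=B, msg='ok')): A:[] B:[ok] C:[] D:[]
After 2 (send(from=C, to=B, msg='req')): A:[] B:[ok,req] C:[] D:[]
After 3 (send(from=C, to=B, msg='start')): A:[] B:[ok,req,start] C:[] D:[]
After 4 (send(from=B, to=A, msg='resp')): A:[resp] B:[ok,req,start] C:[] D:[]
After 5 (send(from=A, to=D, msg='ack')): A:[resp] B:[ok,req,start] C:[] D:[ack]
After 6 (send(from=C, to=D, msg='bye')): A:[resp] B:[ok,req,start] C:[] D:[ack,bye]
After 7 (process(B)): A:[resp] B:[req,start] C:[] D:[ack,bye]
After 8 (process(B)): A:[resp] B:[start] C:[] D:[ack,bye]
After 9 (send(from=C, to=B, msg='pong')): A:[resp] B:[start,pong] C:[] D:[ack,bye]
After 10 (process(B)): A:[resp] B:[pong] C:[] D:[ack,bye]
After 11 (send(from=B, to=A, msg='sync')): A:[resp,sync] B:[pong] C:[] D:[ack,bye]
After 12 (process(A)): A:[sync] B:[pong] C:[] D:[ack,bye]

Answer: 2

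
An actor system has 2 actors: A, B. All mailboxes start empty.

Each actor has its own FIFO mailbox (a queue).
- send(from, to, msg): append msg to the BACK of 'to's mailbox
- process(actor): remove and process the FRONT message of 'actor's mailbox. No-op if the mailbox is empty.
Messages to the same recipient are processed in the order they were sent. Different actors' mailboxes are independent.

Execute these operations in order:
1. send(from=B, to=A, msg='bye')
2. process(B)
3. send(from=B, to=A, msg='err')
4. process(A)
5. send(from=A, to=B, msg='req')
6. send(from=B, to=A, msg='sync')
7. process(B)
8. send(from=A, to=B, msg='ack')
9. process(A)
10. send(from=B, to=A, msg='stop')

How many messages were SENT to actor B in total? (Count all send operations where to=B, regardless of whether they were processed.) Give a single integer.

Answer: 2

Derivation:
After 1 (send(from=B, to=A, msg='bye')): A:[bye] B:[]
After 2 (process(B)): A:[bye] B:[]
After 3 (send(from=B, to=A, msg='err')): A:[bye,err] B:[]
After 4 (process(A)): A:[err] B:[]
After 5 (send(from=A, to=B, msg='req')): A:[err] B:[req]
After 6 (send(from=B, to=A, msg='sync')): A:[err,sync] B:[req]
After 7 (process(B)): A:[err,sync] B:[]
After 8 (send(from=A, to=B, msg='ack')): A:[err,sync] B:[ack]
After 9 (process(A)): A:[sync] B:[ack]
After 10 (send(from=B, to=A, msg='stop')): A:[sync,stop] B:[ack]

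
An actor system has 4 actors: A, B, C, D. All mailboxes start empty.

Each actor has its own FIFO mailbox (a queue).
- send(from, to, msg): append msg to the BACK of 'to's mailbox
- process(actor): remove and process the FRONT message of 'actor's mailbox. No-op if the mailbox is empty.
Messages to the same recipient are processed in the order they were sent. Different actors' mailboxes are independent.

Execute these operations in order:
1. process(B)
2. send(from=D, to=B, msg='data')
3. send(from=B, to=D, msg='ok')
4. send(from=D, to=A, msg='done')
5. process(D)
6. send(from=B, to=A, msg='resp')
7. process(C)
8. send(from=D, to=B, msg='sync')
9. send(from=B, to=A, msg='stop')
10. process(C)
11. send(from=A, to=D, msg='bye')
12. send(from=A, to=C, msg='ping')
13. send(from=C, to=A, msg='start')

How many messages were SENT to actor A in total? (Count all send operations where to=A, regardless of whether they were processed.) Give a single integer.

After 1 (process(B)): A:[] B:[] C:[] D:[]
After 2 (send(from=D, to=B, msg='data')): A:[] B:[data] C:[] D:[]
After 3 (send(from=B, to=D, msg='ok')): A:[] B:[data] C:[] D:[ok]
After 4 (send(from=D, to=A, msg='done')): A:[done] B:[data] C:[] D:[ok]
After 5 (process(D)): A:[done] B:[data] C:[] D:[]
After 6 (send(from=B, to=A, msg='resp')): A:[done,resp] B:[data] C:[] D:[]
After 7 (process(C)): A:[done,resp] B:[data] C:[] D:[]
After 8 (send(from=D, to=B, msg='sync')): A:[done,resp] B:[data,sync] C:[] D:[]
After 9 (send(from=B, to=A, msg='stop')): A:[done,resp,stop] B:[data,sync] C:[] D:[]
After 10 (process(C)): A:[done,resp,stop] B:[data,sync] C:[] D:[]
After 11 (send(from=A, to=D, msg='bye')): A:[done,resp,stop] B:[data,sync] C:[] D:[bye]
After 12 (send(from=A, to=C, msg='ping')): A:[done,resp,stop] B:[data,sync] C:[ping] D:[bye]
After 13 (send(from=C, to=A, msg='start')): A:[done,resp,stop,start] B:[data,sync] C:[ping] D:[bye]

Answer: 4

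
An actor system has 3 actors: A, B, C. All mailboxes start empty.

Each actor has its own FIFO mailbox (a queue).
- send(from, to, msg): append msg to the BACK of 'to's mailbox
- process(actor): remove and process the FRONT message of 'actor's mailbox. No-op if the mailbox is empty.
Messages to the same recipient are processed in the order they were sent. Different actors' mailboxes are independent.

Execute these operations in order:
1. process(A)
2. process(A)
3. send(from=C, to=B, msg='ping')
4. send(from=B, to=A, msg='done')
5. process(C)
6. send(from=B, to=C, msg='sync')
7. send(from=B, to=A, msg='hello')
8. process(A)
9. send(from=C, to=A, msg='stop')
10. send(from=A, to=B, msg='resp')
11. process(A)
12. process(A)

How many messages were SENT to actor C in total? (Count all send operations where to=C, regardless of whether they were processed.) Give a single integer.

Answer: 1

Derivation:
After 1 (process(A)): A:[] B:[] C:[]
After 2 (process(A)): A:[] B:[] C:[]
After 3 (send(from=C, to=B, msg='ping')): A:[] B:[ping] C:[]
After 4 (send(from=B, to=A, msg='done')): A:[done] B:[ping] C:[]
After 5 (process(C)): A:[done] B:[ping] C:[]
After 6 (send(from=B, to=C, msg='sync')): A:[done] B:[ping] C:[sync]
After 7 (send(from=B, to=A, msg='hello')): A:[done,hello] B:[ping] C:[sync]
After 8 (process(A)): A:[hello] B:[ping] C:[sync]
After 9 (send(from=C, to=A, msg='stop')): A:[hello,stop] B:[ping] C:[sync]
After 10 (send(from=A, to=B, msg='resp')): A:[hello,stop] B:[ping,resp] C:[sync]
After 11 (process(A)): A:[stop] B:[ping,resp] C:[sync]
After 12 (process(A)): A:[] B:[ping,resp] C:[sync]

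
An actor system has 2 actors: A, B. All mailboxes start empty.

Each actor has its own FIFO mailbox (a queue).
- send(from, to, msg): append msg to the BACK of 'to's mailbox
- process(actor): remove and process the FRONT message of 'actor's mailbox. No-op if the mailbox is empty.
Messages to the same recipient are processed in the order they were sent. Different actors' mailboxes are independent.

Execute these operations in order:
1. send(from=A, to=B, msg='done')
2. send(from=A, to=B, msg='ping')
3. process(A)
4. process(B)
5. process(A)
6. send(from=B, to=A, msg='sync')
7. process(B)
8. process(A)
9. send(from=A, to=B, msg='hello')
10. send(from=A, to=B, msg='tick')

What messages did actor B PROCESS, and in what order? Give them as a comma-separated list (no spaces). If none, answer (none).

Answer: done,ping

Derivation:
After 1 (send(from=A, to=B, msg='done')): A:[] B:[done]
After 2 (send(from=A, to=B, msg='ping')): A:[] B:[done,ping]
After 3 (process(A)): A:[] B:[done,ping]
After 4 (process(B)): A:[] B:[ping]
After 5 (process(A)): A:[] B:[ping]
After 6 (send(from=B, to=A, msg='sync')): A:[sync] B:[ping]
After 7 (process(B)): A:[sync] B:[]
After 8 (process(A)): A:[] B:[]
After 9 (send(from=A, to=B, msg='hello')): A:[] B:[hello]
After 10 (send(from=A, to=B, msg='tick')): A:[] B:[hello,tick]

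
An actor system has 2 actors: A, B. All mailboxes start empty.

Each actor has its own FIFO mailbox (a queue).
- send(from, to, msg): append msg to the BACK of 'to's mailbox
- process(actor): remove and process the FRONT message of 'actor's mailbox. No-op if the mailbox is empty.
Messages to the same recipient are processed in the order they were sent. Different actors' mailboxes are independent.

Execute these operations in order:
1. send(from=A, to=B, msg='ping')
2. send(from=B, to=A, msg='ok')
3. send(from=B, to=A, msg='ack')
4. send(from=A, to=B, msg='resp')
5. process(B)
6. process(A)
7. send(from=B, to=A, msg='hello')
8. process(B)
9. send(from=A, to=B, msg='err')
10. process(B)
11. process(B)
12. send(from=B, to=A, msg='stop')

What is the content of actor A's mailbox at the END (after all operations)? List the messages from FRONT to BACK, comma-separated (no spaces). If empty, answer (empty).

Answer: ack,hello,stop

Derivation:
After 1 (send(from=A, to=B, msg='ping')): A:[] B:[ping]
After 2 (send(from=B, to=A, msg='ok')): A:[ok] B:[ping]
After 3 (send(from=B, to=A, msg='ack')): A:[ok,ack] B:[ping]
After 4 (send(from=A, to=B, msg='resp')): A:[ok,ack] B:[ping,resp]
After 5 (process(B)): A:[ok,ack] B:[resp]
After 6 (process(A)): A:[ack] B:[resp]
After 7 (send(from=B, to=A, msg='hello')): A:[ack,hello] B:[resp]
After 8 (process(B)): A:[ack,hello] B:[]
After 9 (send(from=A, to=B, msg='err')): A:[ack,hello] B:[err]
After 10 (process(B)): A:[ack,hello] B:[]
After 11 (process(B)): A:[ack,hello] B:[]
After 12 (send(from=B, to=A, msg='stop')): A:[ack,hello,stop] B:[]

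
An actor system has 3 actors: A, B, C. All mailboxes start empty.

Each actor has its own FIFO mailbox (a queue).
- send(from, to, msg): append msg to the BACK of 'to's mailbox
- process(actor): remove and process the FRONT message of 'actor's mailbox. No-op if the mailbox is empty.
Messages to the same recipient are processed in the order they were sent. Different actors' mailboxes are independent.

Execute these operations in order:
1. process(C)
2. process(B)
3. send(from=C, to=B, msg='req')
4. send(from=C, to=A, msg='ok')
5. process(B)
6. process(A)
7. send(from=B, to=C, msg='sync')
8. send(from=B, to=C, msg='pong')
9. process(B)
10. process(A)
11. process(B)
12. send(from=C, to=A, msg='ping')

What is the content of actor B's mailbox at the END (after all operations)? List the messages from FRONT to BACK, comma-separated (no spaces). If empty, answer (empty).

Answer: (empty)

Derivation:
After 1 (process(C)): A:[] B:[] C:[]
After 2 (process(B)): A:[] B:[] C:[]
After 3 (send(from=C, to=B, msg='req')): A:[] B:[req] C:[]
After 4 (send(from=C, to=A, msg='ok')): A:[ok] B:[req] C:[]
After 5 (process(B)): A:[ok] B:[] C:[]
After 6 (process(A)): A:[] B:[] C:[]
After 7 (send(from=B, to=C, msg='sync')): A:[] B:[] C:[sync]
After 8 (send(from=B, to=C, msg='pong')): A:[] B:[] C:[sync,pong]
After 9 (process(B)): A:[] B:[] C:[sync,pong]
After 10 (process(A)): A:[] B:[] C:[sync,pong]
After 11 (process(B)): A:[] B:[] C:[sync,pong]
After 12 (send(from=C, to=A, msg='ping')): A:[ping] B:[] C:[sync,pong]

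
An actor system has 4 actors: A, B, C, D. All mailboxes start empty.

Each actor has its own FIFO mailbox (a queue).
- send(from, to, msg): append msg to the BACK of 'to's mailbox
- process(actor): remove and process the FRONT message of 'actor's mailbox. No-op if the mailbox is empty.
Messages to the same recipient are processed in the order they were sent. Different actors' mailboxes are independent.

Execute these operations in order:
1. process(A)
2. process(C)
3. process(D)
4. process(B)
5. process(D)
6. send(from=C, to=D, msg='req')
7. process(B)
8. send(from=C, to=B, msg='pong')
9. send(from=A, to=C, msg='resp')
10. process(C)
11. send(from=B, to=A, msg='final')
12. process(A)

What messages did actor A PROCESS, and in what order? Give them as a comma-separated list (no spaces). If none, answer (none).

After 1 (process(A)): A:[] B:[] C:[] D:[]
After 2 (process(C)): A:[] B:[] C:[] D:[]
After 3 (process(D)): A:[] B:[] C:[] D:[]
After 4 (process(B)): A:[] B:[] C:[] D:[]
After 5 (process(D)): A:[] B:[] C:[] D:[]
After 6 (send(from=C, to=D, msg='req')): A:[] B:[] C:[] D:[req]
After 7 (process(B)): A:[] B:[] C:[] D:[req]
After 8 (send(from=C, to=B, msg='pong')): A:[] B:[pong] C:[] D:[req]
After 9 (send(from=A, to=C, msg='resp')): A:[] B:[pong] C:[resp] D:[req]
After 10 (process(C)): A:[] B:[pong] C:[] D:[req]
After 11 (send(from=B, to=A, msg='final')): A:[final] B:[pong] C:[] D:[req]
After 12 (process(A)): A:[] B:[pong] C:[] D:[req]

Answer: final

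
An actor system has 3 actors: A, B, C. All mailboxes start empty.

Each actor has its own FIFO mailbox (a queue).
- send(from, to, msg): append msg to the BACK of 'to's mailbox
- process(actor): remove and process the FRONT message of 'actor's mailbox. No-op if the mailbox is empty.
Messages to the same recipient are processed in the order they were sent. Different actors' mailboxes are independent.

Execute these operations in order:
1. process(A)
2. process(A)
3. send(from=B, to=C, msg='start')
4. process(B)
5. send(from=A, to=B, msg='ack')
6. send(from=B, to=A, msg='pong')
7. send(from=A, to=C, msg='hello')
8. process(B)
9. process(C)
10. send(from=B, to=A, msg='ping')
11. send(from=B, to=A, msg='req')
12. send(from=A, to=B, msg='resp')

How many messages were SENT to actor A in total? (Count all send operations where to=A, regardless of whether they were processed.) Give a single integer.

Answer: 3

Derivation:
After 1 (process(A)): A:[] B:[] C:[]
After 2 (process(A)): A:[] B:[] C:[]
After 3 (send(from=B, to=C, msg='start')): A:[] B:[] C:[start]
After 4 (process(B)): A:[] B:[] C:[start]
After 5 (send(from=A, to=B, msg='ack')): A:[] B:[ack] C:[start]
After 6 (send(from=B, to=A, msg='pong')): A:[pong] B:[ack] C:[start]
After 7 (send(from=A, to=C, msg='hello')): A:[pong] B:[ack] C:[start,hello]
After 8 (process(B)): A:[pong] B:[] C:[start,hello]
After 9 (process(C)): A:[pong] B:[] C:[hello]
After 10 (send(from=B, to=A, msg='ping')): A:[pong,ping] B:[] C:[hello]
After 11 (send(from=B, to=A, msg='req')): A:[pong,ping,req] B:[] C:[hello]
After 12 (send(from=A, to=B, msg='resp')): A:[pong,ping,req] B:[resp] C:[hello]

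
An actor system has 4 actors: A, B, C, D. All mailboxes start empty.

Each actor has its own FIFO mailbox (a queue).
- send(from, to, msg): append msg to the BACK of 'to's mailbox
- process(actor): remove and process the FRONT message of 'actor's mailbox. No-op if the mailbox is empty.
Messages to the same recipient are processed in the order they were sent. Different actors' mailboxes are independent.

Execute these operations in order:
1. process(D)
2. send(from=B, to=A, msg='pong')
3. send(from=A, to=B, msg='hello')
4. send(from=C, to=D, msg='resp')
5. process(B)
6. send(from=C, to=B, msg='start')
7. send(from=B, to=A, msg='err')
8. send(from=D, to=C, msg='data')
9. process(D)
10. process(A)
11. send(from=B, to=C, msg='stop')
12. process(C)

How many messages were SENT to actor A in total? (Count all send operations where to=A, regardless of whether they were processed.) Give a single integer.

Answer: 2

Derivation:
After 1 (process(D)): A:[] B:[] C:[] D:[]
After 2 (send(from=B, to=A, msg='pong')): A:[pong] B:[] C:[] D:[]
After 3 (send(from=A, to=B, msg='hello')): A:[pong] B:[hello] C:[] D:[]
After 4 (send(from=C, to=D, msg='resp')): A:[pong] B:[hello] C:[] D:[resp]
After 5 (process(B)): A:[pong] B:[] C:[] D:[resp]
After 6 (send(from=C, to=B, msg='start')): A:[pong] B:[start] C:[] D:[resp]
After 7 (send(from=B, to=A, msg='err')): A:[pong,err] B:[start] C:[] D:[resp]
After 8 (send(from=D, to=C, msg='data')): A:[pong,err] B:[start] C:[data] D:[resp]
After 9 (process(D)): A:[pong,err] B:[start] C:[data] D:[]
After 10 (process(A)): A:[err] B:[start] C:[data] D:[]
After 11 (send(from=B, to=C, msg='stop')): A:[err] B:[start] C:[data,stop] D:[]
After 12 (process(C)): A:[err] B:[start] C:[stop] D:[]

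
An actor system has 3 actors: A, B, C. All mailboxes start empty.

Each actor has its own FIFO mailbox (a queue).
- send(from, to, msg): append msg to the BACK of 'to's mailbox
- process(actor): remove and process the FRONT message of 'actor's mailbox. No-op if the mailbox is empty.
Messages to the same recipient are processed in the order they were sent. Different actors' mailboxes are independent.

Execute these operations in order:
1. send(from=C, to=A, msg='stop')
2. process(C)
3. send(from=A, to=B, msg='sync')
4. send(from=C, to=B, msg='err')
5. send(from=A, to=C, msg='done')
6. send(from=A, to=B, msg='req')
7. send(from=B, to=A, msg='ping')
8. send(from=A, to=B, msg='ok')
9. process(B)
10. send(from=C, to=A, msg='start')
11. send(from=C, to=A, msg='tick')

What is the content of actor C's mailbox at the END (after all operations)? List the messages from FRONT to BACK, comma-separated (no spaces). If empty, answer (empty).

Answer: done

Derivation:
After 1 (send(from=C, to=A, msg='stop')): A:[stop] B:[] C:[]
After 2 (process(C)): A:[stop] B:[] C:[]
After 3 (send(from=A, to=B, msg='sync')): A:[stop] B:[sync] C:[]
After 4 (send(from=C, to=B, msg='err')): A:[stop] B:[sync,err] C:[]
After 5 (send(from=A, to=C, msg='done')): A:[stop] B:[sync,err] C:[done]
After 6 (send(from=A, to=B, msg='req')): A:[stop] B:[sync,err,req] C:[done]
After 7 (send(from=B, to=A, msg='ping')): A:[stop,ping] B:[sync,err,req] C:[done]
After 8 (send(from=A, to=B, msg='ok')): A:[stop,ping] B:[sync,err,req,ok] C:[done]
After 9 (process(B)): A:[stop,ping] B:[err,req,ok] C:[done]
After 10 (send(from=C, to=A, msg='start')): A:[stop,ping,start] B:[err,req,ok] C:[done]
After 11 (send(from=C, to=A, msg='tick')): A:[stop,ping,start,tick] B:[err,req,ok] C:[done]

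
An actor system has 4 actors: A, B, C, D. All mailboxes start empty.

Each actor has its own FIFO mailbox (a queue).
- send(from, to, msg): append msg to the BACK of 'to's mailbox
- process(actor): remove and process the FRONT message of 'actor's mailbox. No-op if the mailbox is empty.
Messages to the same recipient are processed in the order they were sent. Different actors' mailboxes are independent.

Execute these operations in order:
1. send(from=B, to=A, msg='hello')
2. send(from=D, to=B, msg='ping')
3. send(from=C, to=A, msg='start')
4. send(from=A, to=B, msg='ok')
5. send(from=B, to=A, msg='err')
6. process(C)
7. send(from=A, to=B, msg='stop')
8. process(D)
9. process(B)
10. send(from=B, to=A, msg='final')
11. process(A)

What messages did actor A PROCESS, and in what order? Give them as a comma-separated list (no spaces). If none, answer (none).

After 1 (send(from=B, to=A, msg='hello')): A:[hello] B:[] C:[] D:[]
After 2 (send(from=D, to=B, msg='ping')): A:[hello] B:[ping] C:[] D:[]
After 3 (send(from=C, to=A, msg='start')): A:[hello,start] B:[ping] C:[] D:[]
After 4 (send(from=A, to=B, msg='ok')): A:[hello,start] B:[ping,ok] C:[] D:[]
After 5 (send(from=B, to=A, msg='err')): A:[hello,start,err] B:[ping,ok] C:[] D:[]
After 6 (process(C)): A:[hello,start,err] B:[ping,ok] C:[] D:[]
After 7 (send(from=A, to=B, msg='stop')): A:[hello,start,err] B:[ping,ok,stop] C:[] D:[]
After 8 (process(D)): A:[hello,start,err] B:[ping,ok,stop] C:[] D:[]
After 9 (process(B)): A:[hello,start,err] B:[ok,stop] C:[] D:[]
After 10 (send(from=B, to=A, msg='final')): A:[hello,start,err,final] B:[ok,stop] C:[] D:[]
After 11 (process(A)): A:[start,err,final] B:[ok,stop] C:[] D:[]

Answer: hello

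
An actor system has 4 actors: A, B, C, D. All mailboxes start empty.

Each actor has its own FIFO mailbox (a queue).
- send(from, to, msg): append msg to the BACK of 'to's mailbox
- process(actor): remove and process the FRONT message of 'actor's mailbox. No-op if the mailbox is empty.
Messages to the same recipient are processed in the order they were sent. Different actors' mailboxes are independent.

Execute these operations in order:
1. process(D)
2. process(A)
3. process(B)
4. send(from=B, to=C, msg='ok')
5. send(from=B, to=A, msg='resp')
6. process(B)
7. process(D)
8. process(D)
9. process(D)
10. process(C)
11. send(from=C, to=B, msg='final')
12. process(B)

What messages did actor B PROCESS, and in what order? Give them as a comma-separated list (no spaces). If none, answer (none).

After 1 (process(D)): A:[] B:[] C:[] D:[]
After 2 (process(A)): A:[] B:[] C:[] D:[]
After 3 (process(B)): A:[] B:[] C:[] D:[]
After 4 (send(from=B, to=C, msg='ok')): A:[] B:[] C:[ok] D:[]
After 5 (send(from=B, to=A, msg='resp')): A:[resp] B:[] C:[ok] D:[]
After 6 (process(B)): A:[resp] B:[] C:[ok] D:[]
After 7 (process(D)): A:[resp] B:[] C:[ok] D:[]
After 8 (process(D)): A:[resp] B:[] C:[ok] D:[]
After 9 (process(D)): A:[resp] B:[] C:[ok] D:[]
After 10 (process(C)): A:[resp] B:[] C:[] D:[]
After 11 (send(from=C, to=B, msg='final')): A:[resp] B:[final] C:[] D:[]
After 12 (process(B)): A:[resp] B:[] C:[] D:[]

Answer: final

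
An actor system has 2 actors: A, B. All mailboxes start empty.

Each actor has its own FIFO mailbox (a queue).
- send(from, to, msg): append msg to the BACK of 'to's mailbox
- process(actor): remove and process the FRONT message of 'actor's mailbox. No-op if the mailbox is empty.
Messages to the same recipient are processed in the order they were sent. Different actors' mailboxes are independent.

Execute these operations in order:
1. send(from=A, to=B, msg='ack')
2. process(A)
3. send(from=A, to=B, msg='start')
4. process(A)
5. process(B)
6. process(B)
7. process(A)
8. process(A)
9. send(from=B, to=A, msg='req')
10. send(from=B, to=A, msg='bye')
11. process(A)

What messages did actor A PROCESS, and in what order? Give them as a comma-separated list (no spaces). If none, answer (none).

After 1 (send(from=A, to=B, msg='ack')): A:[] B:[ack]
After 2 (process(A)): A:[] B:[ack]
After 3 (send(from=A, to=B, msg='start')): A:[] B:[ack,start]
After 4 (process(A)): A:[] B:[ack,start]
After 5 (process(B)): A:[] B:[start]
After 6 (process(B)): A:[] B:[]
After 7 (process(A)): A:[] B:[]
After 8 (process(A)): A:[] B:[]
After 9 (send(from=B, to=A, msg='req')): A:[req] B:[]
After 10 (send(from=B, to=A, msg='bye')): A:[req,bye] B:[]
After 11 (process(A)): A:[bye] B:[]

Answer: req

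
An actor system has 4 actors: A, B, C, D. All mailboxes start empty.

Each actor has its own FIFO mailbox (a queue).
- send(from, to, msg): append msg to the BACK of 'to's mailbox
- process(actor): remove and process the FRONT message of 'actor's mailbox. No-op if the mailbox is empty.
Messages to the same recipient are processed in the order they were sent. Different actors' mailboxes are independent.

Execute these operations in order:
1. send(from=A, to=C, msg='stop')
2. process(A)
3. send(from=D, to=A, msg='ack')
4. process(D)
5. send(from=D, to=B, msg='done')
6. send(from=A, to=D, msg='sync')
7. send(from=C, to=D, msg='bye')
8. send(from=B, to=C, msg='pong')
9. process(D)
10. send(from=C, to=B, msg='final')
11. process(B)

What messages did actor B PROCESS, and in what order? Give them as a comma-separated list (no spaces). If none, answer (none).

After 1 (send(from=A, to=C, msg='stop')): A:[] B:[] C:[stop] D:[]
After 2 (process(A)): A:[] B:[] C:[stop] D:[]
After 3 (send(from=D, to=A, msg='ack')): A:[ack] B:[] C:[stop] D:[]
After 4 (process(D)): A:[ack] B:[] C:[stop] D:[]
After 5 (send(from=D, to=B, msg='done')): A:[ack] B:[done] C:[stop] D:[]
After 6 (send(from=A, to=D, msg='sync')): A:[ack] B:[done] C:[stop] D:[sync]
After 7 (send(from=C, to=D, msg='bye')): A:[ack] B:[done] C:[stop] D:[sync,bye]
After 8 (send(from=B, to=C, msg='pong')): A:[ack] B:[done] C:[stop,pong] D:[sync,bye]
After 9 (process(D)): A:[ack] B:[done] C:[stop,pong] D:[bye]
After 10 (send(from=C, to=B, msg='final')): A:[ack] B:[done,final] C:[stop,pong] D:[bye]
After 11 (process(B)): A:[ack] B:[final] C:[stop,pong] D:[bye]

Answer: done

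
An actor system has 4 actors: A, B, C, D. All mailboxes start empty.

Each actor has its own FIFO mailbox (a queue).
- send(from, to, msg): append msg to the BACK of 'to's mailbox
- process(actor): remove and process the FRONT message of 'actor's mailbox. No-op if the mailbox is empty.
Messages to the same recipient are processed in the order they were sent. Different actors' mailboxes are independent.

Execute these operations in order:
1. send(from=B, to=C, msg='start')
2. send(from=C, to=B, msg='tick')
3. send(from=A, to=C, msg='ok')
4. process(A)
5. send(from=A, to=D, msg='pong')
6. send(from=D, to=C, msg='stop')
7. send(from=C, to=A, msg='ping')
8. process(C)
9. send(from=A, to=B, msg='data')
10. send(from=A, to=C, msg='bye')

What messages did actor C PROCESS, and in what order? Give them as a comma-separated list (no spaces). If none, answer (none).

Answer: start

Derivation:
After 1 (send(from=B, to=C, msg='start')): A:[] B:[] C:[start] D:[]
After 2 (send(from=C, to=B, msg='tick')): A:[] B:[tick] C:[start] D:[]
After 3 (send(from=A, to=C, msg='ok')): A:[] B:[tick] C:[start,ok] D:[]
After 4 (process(A)): A:[] B:[tick] C:[start,ok] D:[]
After 5 (send(from=A, to=D, msg='pong')): A:[] B:[tick] C:[start,ok] D:[pong]
After 6 (send(from=D, to=C, msg='stop')): A:[] B:[tick] C:[start,ok,stop] D:[pong]
After 7 (send(from=C, to=A, msg='ping')): A:[ping] B:[tick] C:[start,ok,stop] D:[pong]
After 8 (process(C)): A:[ping] B:[tick] C:[ok,stop] D:[pong]
After 9 (send(from=A, to=B, msg='data')): A:[ping] B:[tick,data] C:[ok,stop] D:[pong]
After 10 (send(from=A, to=C, msg='bye')): A:[ping] B:[tick,data] C:[ok,stop,bye] D:[pong]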